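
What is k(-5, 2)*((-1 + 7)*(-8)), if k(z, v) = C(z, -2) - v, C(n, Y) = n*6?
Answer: 1536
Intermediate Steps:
C(n, Y) = 6*n
k(z, v) = -v + 6*z (k(z, v) = 6*z - v = -v + 6*z)
k(-5, 2)*((-1 + 7)*(-8)) = (-1*2 + 6*(-5))*((-1 + 7)*(-8)) = (-2 - 30)*(6*(-8)) = -32*(-48) = 1536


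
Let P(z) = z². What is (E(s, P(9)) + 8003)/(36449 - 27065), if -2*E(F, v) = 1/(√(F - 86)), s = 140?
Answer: 8003/9384 - √6/337824 ≈ 0.85283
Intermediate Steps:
E(F, v) = -1/(2*√(-86 + F)) (E(F, v) = -1/(2*√(F - 86)) = -1/(2*√(-86 + F)))
(E(s, P(9)) + 8003)/(36449 - 27065) = (-1/(2*√(-86 + 140)) + 8003)/(36449 - 27065) = (-√6/36 + 8003)/9384 = (-√6/36 + 8003)*(1/9384) = (8003 - √6/36)*(1/9384) = 8003/9384 - √6/337824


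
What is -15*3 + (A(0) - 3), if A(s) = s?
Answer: -48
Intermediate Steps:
-15*3 + (A(0) - 3) = -15*3 + (0 - 3) = -15*3 - 3 = -45 - 3 = -48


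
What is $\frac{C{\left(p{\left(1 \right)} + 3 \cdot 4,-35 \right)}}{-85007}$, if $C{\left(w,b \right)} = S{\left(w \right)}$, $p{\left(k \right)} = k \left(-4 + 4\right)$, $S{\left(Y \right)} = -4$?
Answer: $\frac{4}{85007} \approx 4.7055 \cdot 10^{-5}$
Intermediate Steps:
$p{\left(k \right)} = 0$ ($p{\left(k \right)} = k 0 = 0$)
$C{\left(w,b \right)} = -4$
$\frac{C{\left(p{\left(1 \right)} + 3 \cdot 4,-35 \right)}}{-85007} = - \frac{4}{-85007} = \left(-4\right) \left(- \frac{1}{85007}\right) = \frac{4}{85007}$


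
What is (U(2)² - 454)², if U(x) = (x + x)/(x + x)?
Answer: 205209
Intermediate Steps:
U(x) = 1 (U(x) = (2*x)/((2*x)) = (2*x)*(1/(2*x)) = 1)
(U(2)² - 454)² = (1² - 454)² = (1 - 454)² = (-453)² = 205209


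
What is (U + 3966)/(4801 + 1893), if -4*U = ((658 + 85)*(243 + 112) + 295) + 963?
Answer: -249159/26776 ≈ -9.3053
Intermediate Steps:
U = -265023/4 (U = -(((658 + 85)*(243 + 112) + 295) + 963)/4 = -((743*355 + 295) + 963)/4 = -((263765 + 295) + 963)/4 = -(264060 + 963)/4 = -¼*265023 = -265023/4 ≈ -66256.)
(U + 3966)/(4801 + 1893) = (-265023/4 + 3966)/(4801 + 1893) = -249159/4/6694 = -249159/4*1/6694 = -249159/26776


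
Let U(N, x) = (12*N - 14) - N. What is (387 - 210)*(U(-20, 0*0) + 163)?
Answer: -12567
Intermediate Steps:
U(N, x) = -14 + 11*N (U(N, x) = (-14 + 12*N) - N = -14 + 11*N)
(387 - 210)*(U(-20, 0*0) + 163) = (387 - 210)*((-14 + 11*(-20)) + 163) = 177*((-14 - 220) + 163) = 177*(-234 + 163) = 177*(-71) = -12567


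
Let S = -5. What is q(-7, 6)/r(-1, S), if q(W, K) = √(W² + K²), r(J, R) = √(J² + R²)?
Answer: √2210/26 ≈ 1.8081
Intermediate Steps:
q(W, K) = √(K² + W²)
q(-7, 6)/r(-1, S) = √(6² + (-7)²)/(√((-1)² + (-5)²)) = √(36 + 49)/(√(1 + 25)) = √85/(√26) = √85*(√26/26) = √2210/26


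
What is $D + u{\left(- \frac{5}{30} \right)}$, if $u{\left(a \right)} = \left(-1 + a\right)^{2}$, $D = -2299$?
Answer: $- \frac{82715}{36} \approx -2297.6$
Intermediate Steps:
$D + u{\left(- \frac{5}{30} \right)} = -2299 + \left(-1 - \frac{5}{30}\right)^{2} = -2299 + \left(-1 - \frac{1}{6}\right)^{2} = -2299 + \left(- \frac{7}{6}\right)^{2} = -2299 + \frac{49}{36} = - \frac{82715}{36}$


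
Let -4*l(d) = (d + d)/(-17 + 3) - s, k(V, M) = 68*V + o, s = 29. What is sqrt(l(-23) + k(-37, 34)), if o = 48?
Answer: I*sqrt(120617)/7 ≈ 49.614*I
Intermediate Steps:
k(V, M) = 48 + 68*V (k(V, M) = 68*V + 48 = 48 + 68*V)
l(d) = 29/4 + d/28 (l(d) = -((d + d)/(-17 + 3) - 1*29)/4 = -((2*d)/(-14) - 29)/4 = -((2*d)*(-1/14) - 29)/4 = -(-d/7 - 29)/4 = -(-29 - d/7)/4 = 29/4 + d/28)
sqrt(l(-23) + k(-37, 34)) = sqrt((29/4 + (1/28)*(-23)) + (48 + 68*(-37))) = sqrt((29/4 - 23/28) + (48 - 2516)) = sqrt(45/7 - 2468) = sqrt(-17231/7) = I*sqrt(120617)/7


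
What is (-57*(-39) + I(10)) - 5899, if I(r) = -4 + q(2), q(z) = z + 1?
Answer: -3677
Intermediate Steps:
q(z) = 1 + z
I(r) = -1 (I(r) = -4 + (1 + 2) = -4 + 3 = -1)
(-57*(-39) + I(10)) - 5899 = (-57*(-39) - 1) - 5899 = (2223 - 1) - 5899 = 2222 - 5899 = -3677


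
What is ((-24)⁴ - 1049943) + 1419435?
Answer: 701268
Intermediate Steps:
((-24)⁴ - 1049943) + 1419435 = (331776 - 1049943) + 1419435 = -718167 + 1419435 = 701268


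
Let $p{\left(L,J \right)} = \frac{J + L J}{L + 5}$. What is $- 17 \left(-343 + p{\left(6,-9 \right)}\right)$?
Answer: $\frac{65212}{11} \approx 5928.4$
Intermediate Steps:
$p{\left(L,J \right)} = \frac{J + J L}{5 + L}$
$- 17 \left(-343 + p{\left(6,-9 \right)}\right) = - 17 \left(-343 - \frac{9 \left(1 + 6\right)}{5 + 6}\right) = - 17 \left(-343 - 9 \cdot \frac{1}{11} \cdot 7\right) = - 17 \left(-343 - \frac{9}{11} \cdot 7\right) = - 17 \left(-343 - \frac{63}{11}\right) = \left(-17\right) \left(- \frac{3836}{11}\right) = \frac{65212}{11}$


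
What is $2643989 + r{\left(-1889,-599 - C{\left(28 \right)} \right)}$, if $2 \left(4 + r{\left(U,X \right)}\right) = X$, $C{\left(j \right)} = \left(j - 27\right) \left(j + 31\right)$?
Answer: $2643656$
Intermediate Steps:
$C{\left(j \right)} = \left(-27 + j\right) \left(31 + j\right)$
$r{\left(U,X \right)} = -4 + \frac{X}{2}$
$2643989 + r{\left(-1889,-599 - C{\left(28 \right)} \right)} = 2643989 + \left(-4 + \frac{-599 - \left(-837 + 28^{2} + 4 \cdot 28\right)}{2}\right) = 2643989 + \left(-4 + \frac{-599 - \left(-837 + 784 + 112\right)}{2}\right) = 2643989 + \left(-4 + \frac{-599 - 59}{2}\right) = 2643989 + \left(-4 + \frac{1}{2} \left(-658\right)\right) = 2643989 - 333 = 2643656$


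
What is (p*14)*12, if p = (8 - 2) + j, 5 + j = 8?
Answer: 1512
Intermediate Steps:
j = 3 (j = -5 + 8 = 3)
p = 9 (p = (8 - 2) + 3 = 6 + 3 = 9)
(p*14)*12 = (9*14)*12 = 126*12 = 1512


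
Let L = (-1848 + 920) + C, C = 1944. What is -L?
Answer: -1016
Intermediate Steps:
L = 1016 (L = (-1848 + 920) + 1944 = -928 + 1944 = 1016)
-L = -1*1016 = -1016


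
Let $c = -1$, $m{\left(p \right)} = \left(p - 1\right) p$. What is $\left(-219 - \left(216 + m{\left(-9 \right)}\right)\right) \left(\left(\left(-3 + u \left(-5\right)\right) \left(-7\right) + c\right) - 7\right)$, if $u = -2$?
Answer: $29925$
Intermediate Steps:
$m{\left(p \right)} = p \left(-1 + p\right)$ ($m{\left(p \right)} = \left(-1 + p\right) p = p \left(-1 + p\right)$)
$\left(-219 - \left(216 + m{\left(-9 \right)}\right)\right) \left(\left(\left(-3 + u \left(-5\right)\right) \left(-7\right) + c\right) - 7\right) = \left(-219 - \left(216 - 9 \left(-1 - 9\right)\right)\right) \left(\left(\left(-3 - -10\right) \left(-7\right) - 1\right) - 7\right) = \left(-219 - \left(216 - -90\right)\right) \left(\left(\left(-3 + 10\right) \left(-7\right) - 1\right) - 7\right) = \left(-219 - 306\right) \left(\left(7 \left(-7\right) - 1\right) - 7\right) = \left(-219 - 306\right) \left(\left(-49 - 1\right) - 7\right) = \left(-219 - 306\right) \left(-50 - 7\right) = \left(-525\right) \left(-57\right) = 29925$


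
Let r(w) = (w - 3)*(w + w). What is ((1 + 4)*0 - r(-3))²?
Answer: 1296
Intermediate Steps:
r(w) = 2*w*(-3 + w) (r(w) = (-3 + w)*(2*w) = 2*w*(-3 + w))
((1 + 4)*0 - r(-3))² = ((1 + 4)*0 - 2*(-3)*(-3 - 3))² = (5*0 - 2*(-3)*(-6))² = (0 - 1*36)² = (0 - 36)² = (-36)² = 1296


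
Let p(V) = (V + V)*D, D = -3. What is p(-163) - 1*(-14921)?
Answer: 15899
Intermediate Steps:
p(V) = -6*V (p(V) = (V + V)*(-3) = (2*V)*(-3) = -6*V)
p(-163) - 1*(-14921) = -6*(-163) - 1*(-14921) = 978 + 14921 = 15899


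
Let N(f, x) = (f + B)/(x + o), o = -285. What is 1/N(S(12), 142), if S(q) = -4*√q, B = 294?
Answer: -7007/14374 - 286*√3/21561 ≈ -0.51045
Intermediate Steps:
N(f, x) = (294 + f)/(-285 + x) (N(f, x) = (f + 294)/(x - 285) = (294 + f)/(-285 + x))
1/N(S(12), 142) = 1/((294 - 8*√3)/(-285 + 142)) = 1/((294 - 8*√3)/(-143)) = 1/(-(294 - 8*√3)/143) = 1/(-294/143 + 8*√3/143)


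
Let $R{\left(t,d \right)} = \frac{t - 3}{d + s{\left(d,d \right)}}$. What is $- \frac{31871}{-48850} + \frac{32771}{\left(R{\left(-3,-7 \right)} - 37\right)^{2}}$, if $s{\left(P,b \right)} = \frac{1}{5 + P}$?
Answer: $\frac{41065709581}{1600374850} \approx 25.66$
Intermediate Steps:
$R{\left(t,d \right)} = \frac{-3 + t}{d + \frac{1}{5 + d}}$ ($R{\left(t,d \right)} = \frac{t - 3}{d + \frac{1}{5 + d}} = \frac{-3 + t}{d + \frac{1}{5 + d}}$)
$- \frac{31871}{-48850} + \frac{32771}{\left(R{\left(-3,-7 \right)} - 37\right)^{2}} = - \frac{31871}{-48850} + \frac{32771}{\left(\frac{\left(-3 - 3\right) \left(5 - 7\right)}{1 - 7 \left(5 - 7\right)} - 37\right)^{2}} = \left(-31871\right) \left(- \frac{1}{48850}\right) + \frac{32771}{\left(\frac{1}{1 - -14} \left(-6\right) \left(-2\right) - 37\right)^{2}} = \frac{31871}{48850} + \frac{32771}{\left(\frac{1}{1 + 14} \left(-6\right) \left(-2\right) - 37\right)^{2}} = \frac{31871}{48850} + \frac{32771}{\left(\frac{1}{15} \left(-6\right) \left(-2\right) - 37\right)^{2}} = \frac{31871}{48850} + \frac{32771}{\left(\frac{4}{5} - 37\right)^{2}} = \frac{31871}{48850} + \frac{32771}{\left(- \frac{181}{5}\right)^{2}} = \frac{31871}{48850} + \frac{32771}{\frac{32761}{25}} = \frac{31871}{48850} + 32771 \cdot \frac{25}{32761} = \frac{31871}{48850} + \frac{819275}{32761} = \frac{41065709581}{1600374850}$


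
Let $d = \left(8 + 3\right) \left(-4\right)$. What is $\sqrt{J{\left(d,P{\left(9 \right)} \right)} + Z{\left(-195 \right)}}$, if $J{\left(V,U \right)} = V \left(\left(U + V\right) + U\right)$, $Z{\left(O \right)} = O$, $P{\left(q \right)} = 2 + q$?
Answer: $\sqrt{773} \approx 27.803$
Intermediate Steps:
$d = -44$ ($d = 11 \left(-4\right) = -44$)
$J{\left(V,U \right)} = V \left(V + 2 U\right)$
$\sqrt{J{\left(d,P{\left(9 \right)} \right)} + Z{\left(-195 \right)}} = \sqrt{- 44 \left(-44 + 2 \left(2 + 9\right)\right) - 195} = \sqrt{- 44 \left(-44 + 2 \cdot 11\right) - 195} = \sqrt{- 44 \left(-44 + 22\right) - 195} = \sqrt{\left(-44\right) \left(-22\right) - 195} = \sqrt{968 - 195} = \sqrt{773}$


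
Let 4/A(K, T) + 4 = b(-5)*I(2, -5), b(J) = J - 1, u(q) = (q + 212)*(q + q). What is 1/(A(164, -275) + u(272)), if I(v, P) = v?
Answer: 4/1053183 ≈ 3.7980e-6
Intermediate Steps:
u(q) = 2*q*(212 + q) (u(q) = (212 + q)*(2*q) = 2*q*(212 + q))
b(J) = -1 + J
A(K, T) = -1/4 (A(K, T) = 4/(-4 + (-1 - 5)*2) = 4/(-4 - 6*2) = 4/(-4 - 12) = 4/(-16) = 4*(-1/16) = -1/4)
1/(A(164, -275) + u(272)) = 1/(-1/4 + 2*272*(212 + 272)) = 1/(-1/4 + 2*272*484) = 1/(-1/4 + 263296) = 1/(1053183/4) = 4/1053183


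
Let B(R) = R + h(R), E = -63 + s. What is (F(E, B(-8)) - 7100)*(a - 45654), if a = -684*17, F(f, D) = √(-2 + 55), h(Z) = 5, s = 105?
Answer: 406702200 - 57282*√53 ≈ 4.0629e+8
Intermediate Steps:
E = 42 (E = -63 + 105 = 42)
B(R) = 5 + R (B(R) = R + 5 = 5 + R)
F(f, D) = √53
a = -11628
(F(E, B(-8)) - 7100)*(a - 45654) = (√53 - 7100)*(-11628 - 45654) = (-7100 + √53)*(-57282) = 406702200 - 57282*√53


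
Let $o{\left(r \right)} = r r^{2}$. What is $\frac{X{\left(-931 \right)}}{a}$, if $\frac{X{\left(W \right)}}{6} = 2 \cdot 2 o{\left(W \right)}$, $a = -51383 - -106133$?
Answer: $- \frac{3227817964}{9125} \approx -3.5373 \cdot 10^{5}$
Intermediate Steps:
$o{\left(r \right)} = r^{3}$
$a = 54750$ ($a = -51383 + 106133 = 54750$)
$X{\left(W \right)} = 24 W^{3}$ ($X{\left(W \right)} = 6 \cdot 2 \cdot 2 W^{3} = 6 \cdot 4 W^{3} = 24 W^{3}$)
$\frac{X{\left(-931 \right)}}{a} = \frac{24 \left(-931\right)^{3}}{54750} = 24 \left(-806954491\right) \frac{1}{54750} = \left(-19366907784\right) \frac{1}{54750} = - \frac{3227817964}{9125}$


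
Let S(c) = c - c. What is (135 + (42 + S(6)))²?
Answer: 31329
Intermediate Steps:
S(c) = 0
(135 + (42 + S(6)))² = (135 + (42 + 0))² = (135 + 42)² = 177² = 31329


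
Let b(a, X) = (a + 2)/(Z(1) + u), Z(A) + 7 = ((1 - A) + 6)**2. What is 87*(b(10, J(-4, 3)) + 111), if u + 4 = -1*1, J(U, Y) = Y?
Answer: 19401/2 ≈ 9700.5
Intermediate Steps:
Z(A) = -7 + (7 - A)**2 (Z(A) = -7 + ((1 - A) + 6)**2 = -7 + (7 - A)**2)
u = -5 (u = -4 - 1*1 = -4 - 1 = -5)
b(a, X) = 1/12 + a/24 (b(a, X) = (a + 2)/((-7 + (-7 + 1)**2) - 5) = (2 + a)/((-7 + (-6)**2) - 5) = (2 + a)/((-7 + 36) - 5) = (2 + a)/(29 - 5) = (2 + a)/24 = (2 + a)*(1/24) = 1/12 + a/24)
87*(b(10, J(-4, 3)) + 111) = 87*((1/12 + (1/24)*10) + 111) = 87*((1/12 + 5/12) + 111) = 87*(1/2 + 111) = 87*(223/2) = 19401/2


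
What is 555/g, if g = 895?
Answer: 111/179 ≈ 0.62011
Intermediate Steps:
555/g = 555/895 = 555*(1/895) = 111/179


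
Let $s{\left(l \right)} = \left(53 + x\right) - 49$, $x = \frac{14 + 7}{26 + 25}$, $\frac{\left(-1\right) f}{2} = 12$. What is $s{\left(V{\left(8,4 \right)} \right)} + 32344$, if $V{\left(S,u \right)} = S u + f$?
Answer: $\frac{549923}{17} \approx 32348.0$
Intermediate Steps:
$f = -24$ ($f = \left(-2\right) 12 = -24$)
$V{\left(S,u \right)} = -24 + S u$ ($V{\left(S,u \right)} = S u - 24 = -24 + S u$)
$x = \frac{7}{17}$ ($x = \frac{21}{51} = 21 \cdot \frac{1}{51} = \frac{7}{17} \approx 0.41176$)
$s{\left(l \right)} = \frac{75}{17}$ ($s{\left(l \right)} = \left(53 + \frac{7}{17}\right) - 49 = \frac{908}{17} - 49 = \frac{75}{17}$)
$s{\left(V{\left(8,4 \right)} \right)} + 32344 = \frac{75}{17} + 32344 = \frac{549923}{17}$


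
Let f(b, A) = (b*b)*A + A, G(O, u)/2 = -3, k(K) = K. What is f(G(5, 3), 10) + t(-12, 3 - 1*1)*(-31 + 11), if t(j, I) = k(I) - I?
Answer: 370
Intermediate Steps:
G(O, u) = -6 (G(O, u) = 2*(-3) = -6)
f(b, A) = A + A*b**2 (f(b, A) = b**2*A + A = A*b**2 + A = A + A*b**2)
t(j, I) = 0 (t(j, I) = I - I = 0)
f(G(5, 3), 10) + t(-12, 3 - 1*1)*(-31 + 11) = 10*(1 + (-6)**2) + 0*(-31 + 11) = 10*(1 + 36) + 0*(-20) = 10*37 + 0 = 370 + 0 = 370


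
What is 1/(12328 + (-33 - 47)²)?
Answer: 1/18728 ≈ 5.3396e-5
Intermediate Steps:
1/(12328 + (-33 - 47)²) = 1/(12328 + (-80)²) = 1/(12328 + 6400) = 1/18728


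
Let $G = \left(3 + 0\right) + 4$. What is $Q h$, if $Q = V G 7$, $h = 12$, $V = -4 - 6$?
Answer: $-5880$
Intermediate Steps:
$V = -10$ ($V = -4 - 6 = -10$)
$G = 7$ ($G = 3 + 4 = 7$)
$Q = -490$ ($Q = \left(-10\right) 7 \cdot 7 = \left(-70\right) 7 = -490$)
$Q h = \left(-490\right) 12 = -5880$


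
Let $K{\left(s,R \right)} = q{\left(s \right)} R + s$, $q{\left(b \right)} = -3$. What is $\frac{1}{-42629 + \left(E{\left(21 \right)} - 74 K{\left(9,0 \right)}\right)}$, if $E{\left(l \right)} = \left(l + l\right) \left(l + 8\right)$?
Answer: $- \frac{1}{42077} \approx -2.3766 \cdot 10^{-5}$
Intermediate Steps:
$K{\left(s,R \right)} = s - 3 R$ ($K{\left(s,R \right)} = - 3 R + s = s - 3 R$)
$E{\left(l \right)} = 2 l \left(8 + l\right)$
$\frac{1}{-42629 + \left(E{\left(21 \right)} - 74 K{\left(9,0 \right)}\right)} = \frac{1}{-42629 + \left(2 \cdot 21 \left(8 + 21\right) - 74 \left(9 - 0\right)\right)} = \frac{1}{-42629 + \left(2 \cdot 21 \cdot 29 - 74 \left(9 + 0\right)\right)} = \frac{1}{-42629 + \left(1218 - 666\right)} = \frac{1}{-42629 + 552} = \frac{1}{-42077} = - \frac{1}{42077}$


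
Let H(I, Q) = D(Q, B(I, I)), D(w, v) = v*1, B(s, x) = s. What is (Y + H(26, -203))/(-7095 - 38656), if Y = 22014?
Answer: -22040/45751 ≈ -0.48174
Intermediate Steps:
D(w, v) = v
H(I, Q) = I
(Y + H(26, -203))/(-7095 - 38656) = (22014 + 26)/(-7095 - 38656) = 22040/(-45751) = 22040*(-1/45751) = -22040/45751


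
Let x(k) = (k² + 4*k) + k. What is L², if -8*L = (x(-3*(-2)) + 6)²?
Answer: 419904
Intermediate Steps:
x(k) = k² + 5*k
L = -648 (L = -((-3*(-2))*(5 - 3*(-2)) + 6)²/8 = -(6*(5 + 6) + 6)²/8 = -(6*11 + 6)²/8 = -(66 + 6)²/8 = -⅛*72² = -⅛*5184 = -648)
L² = (-648)² = 419904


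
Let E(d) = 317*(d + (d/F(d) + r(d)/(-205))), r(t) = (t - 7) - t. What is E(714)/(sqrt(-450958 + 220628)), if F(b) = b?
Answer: -23233247*I*sqrt(230330)/23608825 ≈ -472.29*I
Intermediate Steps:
r(t) = -7 (r(t) = (-7 + t) - t = -7)
E(d) = 67204/205 + 317*d (E(d) = 317*(d + (d/d - 7/(-205))) = 317*(d + (1 - 7*(-1/205))) = 317*(d + (1 + 7/205)) = 317*(d + 212/205) = 317*(212/205 + d) = 67204/205 + 317*d)
E(714)/(sqrt(-450958 + 220628)) = (67204/205 + 317*714)/(sqrt(-450958 + 220628)) = (67204/205 + 226338)/(sqrt(-230330)) = 46466494/(205*((I*sqrt(230330)))) = 46466494*(-I*sqrt(230330)/230330)/205 = -23233247*I*sqrt(230330)/23608825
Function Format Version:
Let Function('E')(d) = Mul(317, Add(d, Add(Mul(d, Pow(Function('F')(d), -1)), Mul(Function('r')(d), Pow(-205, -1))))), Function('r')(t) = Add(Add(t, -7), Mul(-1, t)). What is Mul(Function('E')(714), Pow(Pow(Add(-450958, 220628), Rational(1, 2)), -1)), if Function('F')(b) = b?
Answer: Mul(Rational(-23233247, 23608825), I, Pow(230330, Rational(1, 2))) ≈ Mul(-472.29, I)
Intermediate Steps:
Function('r')(t) = -7 (Function('r')(t) = Add(Add(-7, t), Mul(-1, t)) = -7)
Function('E')(d) = Add(Rational(67204, 205), Mul(317, d)) (Function('E')(d) = Mul(317, Add(d, Add(Mul(d, Pow(d, -1)), Mul(-7, Pow(-205, -1))))) = Mul(317, Add(d, Add(1, Mul(-7, Rational(-1, 205))))) = Mul(317, Add(d, Add(1, Rational(7, 205)))) = Mul(317, Add(d, Rational(212, 205))) = Mul(317, Add(Rational(212, 205), d)) = Add(Rational(67204, 205), Mul(317, d)))
Mul(Function('E')(714), Pow(Pow(Add(-450958, 220628), Rational(1, 2)), -1)) = Mul(Add(Rational(67204, 205), Mul(317, 714)), Pow(Pow(Add(-450958, 220628), Rational(1, 2)), -1)) = Mul(Add(Rational(67204, 205), 226338), Pow(Pow(-230330, Rational(1, 2)), -1)) = Mul(Rational(46466494, 205), Pow(Mul(I, Pow(230330, Rational(1, 2))), -1)) = Mul(Rational(46466494, 205), Mul(Rational(-1, 230330), I, Pow(230330, Rational(1, 2)))) = Mul(Rational(-23233247, 23608825), I, Pow(230330, Rational(1, 2)))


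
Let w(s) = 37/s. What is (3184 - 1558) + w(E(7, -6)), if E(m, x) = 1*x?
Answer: 9719/6 ≈ 1619.8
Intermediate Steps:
E(m, x) = x
(3184 - 1558) + w(E(7, -6)) = (3184 - 1558) + 37/(-6) = 1626 + 37*(-1/6) = 1626 - 37/6 = 9719/6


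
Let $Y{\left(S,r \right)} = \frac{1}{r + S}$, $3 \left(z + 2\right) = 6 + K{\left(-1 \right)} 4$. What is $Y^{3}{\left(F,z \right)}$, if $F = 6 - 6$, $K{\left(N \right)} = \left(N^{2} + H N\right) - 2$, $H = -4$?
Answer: $\frac{1}{64} \approx 0.015625$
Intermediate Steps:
$K{\left(N \right)} = -2 + N^{2} - 4 N$ ($K{\left(N \right)} = \left(N^{2} - 4 N\right) - 2 = -2 + N^{2} - 4 N$)
$F = 0$ ($F = 6 - 6 = 0$)
$z = 4$ ($z = -2 + \frac{6 + \left(-2 + \left(-1\right)^{2} - -4\right) 4}{3} = -2 + \frac{6 + \left(-2 + 1 + 4\right) 4}{3} = -2 + \frac{6 + 3 \cdot 4}{3} = -2 + \frac{6 + 12}{3} = -2 + \frac{1}{3} \cdot 18 = -2 + 6 = 4$)
$Y{\left(S,r \right)} = \frac{1}{S + r}$
$Y^{3}{\left(F,z \right)} = \left(\frac{1}{0 + 4}\right)^{3} = \left(\frac{1}{4}\right)^{3} = \frac{1}{64}$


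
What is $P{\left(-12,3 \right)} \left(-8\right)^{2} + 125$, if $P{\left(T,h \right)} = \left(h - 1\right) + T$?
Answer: $-515$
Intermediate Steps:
$P{\left(T,h \right)} = -1 + T + h$ ($P{\left(T,h \right)} = \left(-1 + h\right) + T = -1 + T + h$)
$P{\left(-12,3 \right)} \left(-8\right)^{2} + 125 = \left(-1 - 12 + 3\right) \left(-8\right)^{2} + 125 = \left(-10\right) 64 + 125 = -640 + 125 = -515$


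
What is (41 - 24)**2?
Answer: 289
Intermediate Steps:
(41 - 24)**2 = 17**2 = 289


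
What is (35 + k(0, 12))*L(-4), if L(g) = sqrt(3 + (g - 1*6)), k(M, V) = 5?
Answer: 40*I*sqrt(7) ≈ 105.83*I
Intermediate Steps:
L(g) = sqrt(-3 + g) (L(g) = sqrt(3 + (g - 6)) = sqrt(3 + (-6 + g)) = sqrt(-3 + g))
(35 + k(0, 12))*L(-4) = (35 + 5)*sqrt(-3 - 4) = 40*sqrt(-7) = 40*(I*sqrt(7)) = 40*I*sqrt(7)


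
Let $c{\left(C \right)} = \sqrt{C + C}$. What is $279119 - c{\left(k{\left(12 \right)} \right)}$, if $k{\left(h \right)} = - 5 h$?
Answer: $279119 - 2 i \sqrt{30} \approx 2.7912 \cdot 10^{5} - 10.954 i$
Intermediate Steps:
$c{\left(C \right)} = \sqrt{2} \sqrt{C}$ ($c{\left(C \right)} = \sqrt{2 C} = \sqrt{2} \sqrt{C}$)
$279119 - c{\left(k{\left(12 \right)} \right)} = 279119 - \sqrt{2} \sqrt{\left(-5\right) 12} = 279119 - \sqrt{2} \sqrt{-60} = 279119 - \sqrt{2} \cdot 2 i \sqrt{15} = 279119 - 2 i \sqrt{30}$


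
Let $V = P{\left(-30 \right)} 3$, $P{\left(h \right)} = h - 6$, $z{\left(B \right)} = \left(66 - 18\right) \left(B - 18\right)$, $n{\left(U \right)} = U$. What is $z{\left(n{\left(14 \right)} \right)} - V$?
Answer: $-84$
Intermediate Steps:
$z{\left(B \right)} = -864 + 48 B$ ($z{\left(B \right)} = 48 \left(-18 + B\right) = -864 + 48 B$)
$P{\left(h \right)} = -6 + h$ ($P{\left(h \right)} = h - 6 = -6 + h$)
$V = -108$ ($V = \left(-6 - 30\right) 3 = \left(-36\right) 3 = -108$)
$z{\left(n{\left(14 \right)} \right)} - V = \left(-864 + 48 \cdot 14\right) - -108 = \left(-864 + 672\right) + 108 = -192 + 108 = -84$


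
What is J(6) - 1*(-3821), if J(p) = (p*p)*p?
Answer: 4037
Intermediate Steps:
J(p) = p³ (J(p) = p²*p = p³)
J(6) - 1*(-3821) = 6³ - 1*(-3821) = 216 + 3821 = 4037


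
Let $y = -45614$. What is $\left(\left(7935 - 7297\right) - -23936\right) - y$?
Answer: $70188$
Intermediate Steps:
$\left(\left(7935 - 7297\right) - -23936\right) - y = \left(\left(7935 - 7297\right) - -23936\right) - -45614 = \left(\left(7935 - 7297\right) + 23936\right) + 45614 = \left(638 + 23936\right) + 45614 = 24574 + 45614 = 70188$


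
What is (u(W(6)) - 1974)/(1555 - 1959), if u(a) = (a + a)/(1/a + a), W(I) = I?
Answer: 36483/7474 ≈ 4.8813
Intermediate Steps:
u(a) = 2*a/(a + 1/a) (u(a) = (2*a)/(a + 1/a) = 2*a/(a + 1/a))
(u(W(6)) - 1974)/(1555 - 1959) = (2*6**2/(1 + 6**2) - 1974)/(1555 - 1959) = (2*36/(1 + 36) - 1974)/(-404) = (2*36/37 - 1974)*(-1/404) = (2*36*(1/37) - 1974)*(-1/404) = (72/37 - 1974)*(-1/404) = -72966/37*(-1/404) = 36483/7474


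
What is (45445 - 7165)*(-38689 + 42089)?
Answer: 130152000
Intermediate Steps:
(45445 - 7165)*(-38689 + 42089) = 38280*3400 = 130152000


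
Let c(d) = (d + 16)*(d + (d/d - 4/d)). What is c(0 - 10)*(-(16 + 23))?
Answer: 10062/5 ≈ 2012.4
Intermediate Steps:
c(d) = (16 + d)*(1 + d - 4/d) (c(d) = (16 + d)*(d + (1 - 4/d)) = (16 + d)*(1 + d - 4/d))
c(0 - 10)*(-(16 + 23)) = (12 + (0 - 10)² - 64/(0 - 10) + 17*(0 - 10))*(-(16 + 23)) = (12 + (-10)² - 64/(-10) + 17*(-10))*(-1*39) = (12 + 100 - 64*(-⅒) - 170)*(-39) = (12 + 100 + 32/5 - 170)*(-39) = -258/5*(-39) = 10062/5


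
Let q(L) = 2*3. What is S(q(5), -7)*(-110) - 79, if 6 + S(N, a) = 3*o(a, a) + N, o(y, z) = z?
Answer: 2231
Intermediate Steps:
q(L) = 6
S(N, a) = -6 + N + 3*a (S(N, a) = -6 + (3*a + N) = -6 + (N + 3*a) = -6 + N + 3*a)
S(q(5), -7)*(-110) - 79 = (-6 + 6 + 3*(-7))*(-110) - 79 = (-6 + 6 - 21)*(-110) - 79 = -21*(-110) - 79 = 2310 - 79 = 2231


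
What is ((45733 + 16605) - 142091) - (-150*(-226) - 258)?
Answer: -113395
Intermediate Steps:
((45733 + 16605) - 142091) - (-150*(-226) - 258) = (62338 - 142091) - (33900 - 258) = -79753 - 1*33642 = -79753 - 33642 = -113395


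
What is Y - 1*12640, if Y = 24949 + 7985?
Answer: 20294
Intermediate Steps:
Y = 32934
Y - 1*12640 = 32934 - 1*12640 = 32934 - 12640 = 20294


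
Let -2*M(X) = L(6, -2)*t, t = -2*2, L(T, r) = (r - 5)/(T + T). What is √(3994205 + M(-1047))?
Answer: √143791338/6 ≈ 1998.6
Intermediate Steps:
L(T, r) = (-5 + r)/(2*T) (L(T, r) = (-5 + r)/((2*T)) = (-5 + r)*(1/(2*T)) = (-5 + r)/(2*T))
t = -4
M(X) = -7/6 (M(X) = -(½)*(-5 - 2)/6*(-4)/2 = -(½)*(⅙)*(-7)*(-4)/2 = -(-7)*(-4)/24 = -½*7/3 = -7/6)
√(3994205 + M(-1047)) = √(3994205 - 7/6) = √(23965223/6) = √143791338/6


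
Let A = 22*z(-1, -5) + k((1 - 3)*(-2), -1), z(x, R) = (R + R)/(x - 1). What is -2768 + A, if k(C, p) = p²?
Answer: -2657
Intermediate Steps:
z(x, R) = 2*R/(-1 + x) (z(x, R) = (2*R)/(-1 + x) = 2*R/(-1 + x))
A = 111 (A = 22*(2*(-5)/(-1 - 1)) + (-1)² = 22*(2*(-5)/(-2)) + 1 = 22*(2*(-5)*(-½)) + 1 = 22*5 + 1 = 110 + 1 = 111)
-2768 + A = -2768 + 111 = -2657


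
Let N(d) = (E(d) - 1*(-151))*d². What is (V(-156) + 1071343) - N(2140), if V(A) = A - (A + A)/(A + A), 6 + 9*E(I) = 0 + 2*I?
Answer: -25787246126/9 ≈ -2.8653e+9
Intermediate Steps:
E(I) = -⅔ + 2*I/9 (E(I) = -⅔ + (0 + 2*I)/9 = -⅔ + (2*I)/9 = -⅔ + 2*I/9)
V(A) = -1 + A (V(A) = A - 2*A/(2*A) = A - 2*A*1/(2*A) = A - 1*1 = A - 1 = -1 + A)
N(d) = d²*(451/3 + 2*d/9) (N(d) = ((-⅔ + 2*d/9) - 1*(-151))*d² = ((-⅔ + 2*d/9) + 151)*d² = (451/3 + 2*d/9)*d² = d²*(451/3 + 2*d/9))
(V(-156) + 1071343) - N(2140) = ((-1 - 156) + 1071343) - 2140²*(1353 + 2*2140)/9 = (-157 + 1071343) - 4579600*(1353 + 4280)/9 = 1071186 - 4579600*5633/9 = 1071186 - 1*25796886800/9 = 1071186 - 25796886800/9 = -25787246126/9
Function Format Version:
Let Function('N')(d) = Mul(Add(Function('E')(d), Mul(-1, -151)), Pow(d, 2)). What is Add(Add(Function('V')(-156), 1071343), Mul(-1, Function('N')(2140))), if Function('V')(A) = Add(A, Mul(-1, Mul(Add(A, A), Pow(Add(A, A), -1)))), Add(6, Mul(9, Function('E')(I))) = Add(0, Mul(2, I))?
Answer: Rational(-25787246126, 9) ≈ -2.8653e+9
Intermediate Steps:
Function('E')(I) = Add(Rational(-2, 3), Mul(Rational(2, 9), I)) (Function('E')(I) = Add(Rational(-2, 3), Mul(Rational(1, 9), Add(0, Mul(2, I)))) = Add(Rational(-2, 3), Mul(Rational(1, 9), Mul(2, I))) = Add(Rational(-2, 3), Mul(Rational(2, 9), I)))
Function('V')(A) = Add(-1, A) (Function('V')(A) = Add(A, Mul(-1, Mul(Mul(2, A), Pow(Mul(2, A), -1)))) = Add(A, Mul(-1, Mul(Mul(2, A), Mul(Rational(1, 2), Pow(A, -1))))) = Add(A, Mul(-1, 1)) = Add(A, -1) = Add(-1, A))
Function('N')(d) = Mul(Pow(d, 2), Add(Rational(451, 3), Mul(Rational(2, 9), d))) (Function('N')(d) = Mul(Add(Add(Rational(-2, 3), Mul(Rational(2, 9), d)), Mul(-1, -151)), Pow(d, 2)) = Mul(Add(Add(Rational(-2, 3), Mul(Rational(2, 9), d)), 151), Pow(d, 2)) = Mul(Add(Rational(451, 3), Mul(Rational(2, 9), d)), Pow(d, 2)) = Mul(Pow(d, 2), Add(Rational(451, 3), Mul(Rational(2, 9), d))))
Add(Add(Function('V')(-156), 1071343), Mul(-1, Function('N')(2140))) = Add(Add(Add(-1, -156), 1071343), Mul(-1, Mul(Rational(1, 9), Pow(2140, 2), Add(1353, Mul(2, 2140))))) = Add(Add(-157, 1071343), Mul(-1, Mul(Rational(1, 9), 4579600, Add(1353, 4280)))) = Add(1071186, Mul(-1, Mul(Rational(1, 9), 4579600, 5633))) = Add(1071186, Mul(-1, Rational(25796886800, 9))) = Add(1071186, Rational(-25796886800, 9)) = Rational(-25787246126, 9)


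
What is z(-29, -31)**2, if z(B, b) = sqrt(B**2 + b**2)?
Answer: 1802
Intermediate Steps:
z(-29, -31)**2 = (sqrt((-29)**2 + (-31)**2))**2 = (sqrt(841 + 961))**2 = (sqrt(1802))**2 = 1802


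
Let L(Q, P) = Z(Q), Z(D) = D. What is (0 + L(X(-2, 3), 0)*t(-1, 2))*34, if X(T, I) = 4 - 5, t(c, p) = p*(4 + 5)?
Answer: -612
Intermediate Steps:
t(c, p) = 9*p (t(c, p) = p*9 = 9*p)
X(T, I) = -1
L(Q, P) = Q
(0 + L(X(-2, 3), 0)*t(-1, 2))*34 = (0 - 9*2)*34 = (0 - 1*18)*34 = (0 - 18)*34 = -18*34 = -612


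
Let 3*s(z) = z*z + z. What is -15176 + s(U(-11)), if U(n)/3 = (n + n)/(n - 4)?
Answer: -379202/25 ≈ -15168.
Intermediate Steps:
U(n) = 6*n/(-4 + n) (U(n) = 3*((n + n)/(n - 4)) = 3*((2*n)/(-4 + n)) = 3*(2*n/(-4 + n)) = 6*n/(-4 + n))
s(z) = z/3 + z**2/3 (s(z) = (z*z + z)/3 = (z**2 + z)/3 = (z + z**2)/3 = z/3 + z**2/3)
-15176 + s(U(-11)) = -15176 + (6*(-11)/(-4 - 11))*(1 + 6*(-11)/(-4 - 11))/3 = -15176 + (6*(-11)/(-15))*(1 + 6*(-11)/(-15))/3 = -15176 + (6*(-11)*(-1/15))*(1 + 6*(-11)*(-1/15))/3 = -15176 + (1/3)*(22/5)*(1 + 22/5) = -15176 + (1/3)*(22/5)*(27/5) = -15176 + 198/25 = -379202/25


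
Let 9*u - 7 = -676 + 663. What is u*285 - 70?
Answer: -260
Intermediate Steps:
u = -⅔ (u = 7/9 + (-676 + 663)/9 = 7/9 + (⅑)*(-13) = 7/9 - 13/9 = -⅔ ≈ -0.66667)
u*285 - 70 = -⅔*285 - 70 = -190 - 70 = -260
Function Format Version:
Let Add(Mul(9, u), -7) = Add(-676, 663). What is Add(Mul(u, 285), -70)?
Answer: -260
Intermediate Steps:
u = Rational(-2, 3) (u = Add(Rational(7, 9), Mul(Rational(1, 9), Add(-676, 663))) = Add(Rational(7, 9), Mul(Rational(1, 9), -13)) = Add(Rational(7, 9), Rational(-13, 9)) = Rational(-2, 3) ≈ -0.66667)
Add(Mul(u, 285), -70) = Add(Mul(Rational(-2, 3), 285), -70) = Add(-190, -70) = -260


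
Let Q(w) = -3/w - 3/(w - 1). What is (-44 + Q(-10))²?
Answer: 22819729/12100 ≈ 1885.9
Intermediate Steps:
Q(w) = -3/w - 3/(-1 + w)
(-44 + Q(-10))² = (-44 + 3*(1 - 2*(-10))/(-10*(-1 - 10)))² = (-44 + 3*(-⅒)*(1 + 20)/(-11))² = (-44 + 3*(-⅒)*(-1/11)*21)² = (-44 + 63/110)² = (-4777/110)² = 22819729/12100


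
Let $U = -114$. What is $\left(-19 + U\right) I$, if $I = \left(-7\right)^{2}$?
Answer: $-6517$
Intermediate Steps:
$I = 49$
$\left(-19 + U\right) I = \left(-19 - 114\right) 49 = \left(-133\right) 49 = -6517$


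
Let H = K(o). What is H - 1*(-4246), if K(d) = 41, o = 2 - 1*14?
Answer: 4287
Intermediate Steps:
o = -12 (o = 2 - 14 = -12)
H = 41
H - 1*(-4246) = 41 - 1*(-4246) = 41 + 4246 = 4287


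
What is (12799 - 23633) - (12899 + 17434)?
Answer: -41167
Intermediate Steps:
(12799 - 23633) - (12899 + 17434) = -10834 - 1*30333 = -10834 - 30333 = -41167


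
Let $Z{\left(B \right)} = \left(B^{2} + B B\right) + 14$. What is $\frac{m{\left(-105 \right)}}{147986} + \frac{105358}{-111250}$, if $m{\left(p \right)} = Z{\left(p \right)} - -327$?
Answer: $- \frac{6550255119}{8231721250} \approx -0.79573$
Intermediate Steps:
$Z{\left(B \right)} = 14 + 2 B^{2}$ ($Z{\left(B \right)} = \left(B^{2} + B^{2}\right) + 14 = 2 B^{2} + 14 = 14 + 2 B^{2}$)
$m{\left(p \right)} = 341 + 2 p^{2}$ ($m{\left(p \right)} = \left(14 + 2 p^{2}\right) - -327 = \left(14 + 2 p^{2}\right) + 327 = 341 + 2 p^{2}$)
$\frac{m{\left(-105 \right)}}{147986} + \frac{105358}{-111250} = \frac{341 + 2 \left(-105\right)^{2}}{147986} + \frac{105358}{-111250} = \left(341 + 2 \cdot 11025\right) \frac{1}{147986} + 105358 \left(- \frac{1}{111250}\right) = \left(341 + 22050\right) \frac{1}{147986} - \frac{52679}{55625} = 22391 \cdot \frac{1}{147986} - \frac{52679}{55625} = \frac{22391}{147986} - \frac{52679}{55625} = - \frac{6550255119}{8231721250}$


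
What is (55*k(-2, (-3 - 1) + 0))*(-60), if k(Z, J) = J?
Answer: 13200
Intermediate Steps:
(55*k(-2, (-3 - 1) + 0))*(-60) = (55*((-3 - 1) + 0))*(-60) = (55*(-4 + 0))*(-60) = (55*(-4))*(-60) = -220*(-60) = 13200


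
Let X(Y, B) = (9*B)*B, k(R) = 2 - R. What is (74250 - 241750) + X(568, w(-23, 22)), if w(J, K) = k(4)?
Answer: -167464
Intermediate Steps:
w(J, K) = -2 (w(J, K) = 2 - 1*4 = 2 - 4 = -2)
X(Y, B) = 9*B**2
(74250 - 241750) + X(568, w(-23, 22)) = (74250 - 241750) + 9*(-2)**2 = -167500 + 9*4 = -167500 + 36 = -167464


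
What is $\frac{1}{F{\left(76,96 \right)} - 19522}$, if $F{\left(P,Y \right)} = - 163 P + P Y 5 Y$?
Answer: $\frac{1}{3470170} \approx 2.8817 \cdot 10^{-7}$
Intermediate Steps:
$F{\left(P,Y \right)} = - 163 P + 5 P Y^{2}$ ($F{\left(P,Y \right)} = - 163 P + 5 P Y Y = - 163 P + 5 P Y^{2}$)
$\frac{1}{F{\left(76,96 \right)} - 19522} = \frac{1}{76 \left(-163 + 5 \cdot 96^{2}\right) - 19522} = \frac{1}{76 \left(-163 + 5 \cdot 9216\right) - 19522} = \frac{1}{76 \left(-163 + 46080\right) - 19522} = \frac{1}{76 \cdot 45917 - 19522} = \frac{1}{3489692 - 19522} = \frac{1}{3470170}$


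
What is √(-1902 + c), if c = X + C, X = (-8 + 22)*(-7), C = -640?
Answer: 4*I*√165 ≈ 51.381*I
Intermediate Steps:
X = -98 (X = 14*(-7) = -98)
c = -738 (c = -98 - 640 = -738)
√(-1902 + c) = √(-1902 - 738) = √(-2640) = 4*I*√165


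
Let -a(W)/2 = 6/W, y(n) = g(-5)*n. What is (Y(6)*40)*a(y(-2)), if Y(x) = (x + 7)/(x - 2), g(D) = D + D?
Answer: -78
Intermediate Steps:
g(D) = 2*D
Y(x) = (7 + x)/(-2 + x)
y(n) = -10*n (y(n) = (2*(-5))*n = -10*n)
a(W) = -12/W
(Y(6)*40)*a(y(-2)) = (((7 + 6)/(-2 + 6))*40)*(-12/((-10*(-2)))) = ((13/4)*40)*(-12/20) = (((¼)*13)*40)*(-12*1/20) = ((13/4)*40)*(-⅗) = 130*(-⅗) = -78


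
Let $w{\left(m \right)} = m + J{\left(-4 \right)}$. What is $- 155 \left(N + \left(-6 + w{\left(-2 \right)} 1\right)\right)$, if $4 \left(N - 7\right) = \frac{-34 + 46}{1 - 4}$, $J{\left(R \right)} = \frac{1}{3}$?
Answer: $\frac{775}{3} \approx 258.33$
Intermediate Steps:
$J{\left(R \right)} = \frac{1}{3}$
$w{\left(m \right)} = \frac{1}{3} + m$ ($w{\left(m \right)} = m + \frac{1}{3} = \frac{1}{3} + m$)
$N = 6$ ($N = 7 + \frac{\left(-34 + 46\right) \frac{1}{1 - 4}}{4} = 7 + \frac{12 \frac{1}{-3}}{4} = 7 + \frac{12 \left(- \frac{1}{3}\right)}{4} = 7 + \frac{1}{4} \left(-4\right) = 7 - 1 = 6$)
$- 155 \left(N + \left(-6 + w{\left(-2 \right)} 1\right)\right) = - 155 \left(6 - \left(6 - \left(\frac{1}{3} - 2\right) 1\right)\right) = - 155 \left(6 - \frac{23}{3}\right) = \left(-155\right) \left(- \frac{5}{3}\right) = \frac{775}{3}$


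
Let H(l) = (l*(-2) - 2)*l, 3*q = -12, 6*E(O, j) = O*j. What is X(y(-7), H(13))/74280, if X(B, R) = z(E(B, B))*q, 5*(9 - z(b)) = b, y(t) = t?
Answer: -221/557100 ≈ -0.00039670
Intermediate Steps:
E(O, j) = O*j/6 (E(O, j) = (O*j)/6 = O*j/6)
q = -4 (q = (⅓)*(-12) = -4)
H(l) = l*(-2 - 2*l) (H(l) = (-2*l - 2)*l = (-2 - 2*l)*l = l*(-2 - 2*l))
z(b) = 9 - b/5
X(B, R) = -36 + 2*B²/15 (X(B, R) = (9 - B*B/30)*(-4) = (9 - B²/30)*(-4) = -36 + 2*B²/15)
X(y(-7), H(13))/74280 = (-36 + (2/15)*(-7)²)/74280 = (-36 + (2/15)*49)*(1/74280) = (-36 + 98/15)*(1/74280) = -442/15*1/74280 = -221/557100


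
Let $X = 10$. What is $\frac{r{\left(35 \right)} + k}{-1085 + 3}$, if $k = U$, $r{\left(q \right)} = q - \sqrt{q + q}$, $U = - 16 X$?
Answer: $\frac{125}{1082} + \frac{\sqrt{70}}{1082} \approx 0.12326$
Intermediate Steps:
$U = -160$ ($U = \left(-16\right) 10 = -160$)
$r{\left(q \right)} = q - \sqrt{2} \sqrt{q}$ ($r{\left(q \right)} = q - \sqrt{2 q} = q - \sqrt{2} \sqrt{q}$)
$k = -160$
$\frac{r{\left(35 \right)} + k}{-1085 + 3} = \frac{\left(35 - \sqrt{2} \sqrt{35}\right) - 160}{-1085 + 3} = \frac{\left(35 - \sqrt{70}\right) - 160}{-1082} = \left(-125 - \sqrt{70}\right) \left(- \frac{1}{1082}\right) = \frac{125}{1082} + \frac{\sqrt{70}}{1082}$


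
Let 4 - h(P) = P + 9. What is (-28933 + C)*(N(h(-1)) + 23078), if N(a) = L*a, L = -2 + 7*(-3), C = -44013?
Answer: -1690158820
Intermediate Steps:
h(P) = -5 - P (h(P) = 4 - (P + 9) = 4 - (9 + P) = 4 + (-9 - P) = -5 - P)
L = -23 (L = -2 - 21 = -23)
N(a) = -23*a
(-28933 + C)*(N(h(-1)) + 23078) = (-28933 - 44013)*(-23*(-5 - 1*(-1)) + 23078) = -72946*(-23*(-5 + 1) + 23078) = -72946*(-23*(-4) + 23078) = -72946*(92 + 23078) = -72946*23170 = -1690158820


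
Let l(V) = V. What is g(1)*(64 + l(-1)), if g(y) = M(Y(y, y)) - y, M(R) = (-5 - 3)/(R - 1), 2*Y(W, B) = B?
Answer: 945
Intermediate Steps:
Y(W, B) = B/2
M(R) = -8/(-1 + R)
g(y) = -y - 8/(-1 + y/2) (g(y) = -8/(-1 + y/2) - y = -y - 8/(-1 + y/2))
g(1)*(64 + l(-1)) = ((-16 - 1*1*(-2 + 1))/(-2 + 1))*(64 - 1) = ((-16 - 1*1*(-1))/(-1))*63 = -(-16 + 1)*63 = -1*(-15)*63 = 15*63 = 945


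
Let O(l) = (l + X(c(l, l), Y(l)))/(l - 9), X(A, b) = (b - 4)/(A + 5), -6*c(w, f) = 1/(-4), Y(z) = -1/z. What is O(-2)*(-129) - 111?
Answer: -189795/1331 ≈ -142.60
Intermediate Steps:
c(w, f) = 1/24 (c(w, f) = -⅙/(-4) = -⅙*(-¼) = 1/24)
X(A, b) = (-4 + b)/(5 + A)
O(l) = (-96/121 + l - 24/(121*l))/(-9 + l) (O(l) = (l + (-4 - 1/l)/(5 + 1/24))/(l - 9) = (l + (-4 - 1/l)/(121/24))/(-9 + l) = (l + 24*(-4 - 1/l)/121)/(-9 + l) = (l + (-96/121 - 24/(121*l)))/(-9 + l) = (-96/121 + l - 24/(121*l))/(-9 + l))
O(-2)*(-129) - 111 = ((1/121)*(-24 - 96*(-2) + 121*(-2)²)/(-2*(-9 - 2)))*(-129) - 111 = ((1/121)*(-½)*(-24 + 192 + 121*4)/(-11))*(-129) - 111 = ((1/121)*(-½)*(-1/11)*(-24 + 192 + 484))*(-129) - 111 = ((1/121)*(-½)*(-1/11)*652)*(-129) - 111 = (326/1331)*(-129) - 111 = -42054/1331 - 111 = -189795/1331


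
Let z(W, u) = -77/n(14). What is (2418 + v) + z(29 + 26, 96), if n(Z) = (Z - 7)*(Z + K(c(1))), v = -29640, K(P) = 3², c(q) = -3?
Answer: -626117/23 ≈ -27222.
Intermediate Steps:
K(P) = 9
n(Z) = (-7 + Z)*(9 + Z) (n(Z) = (Z - 7)*(Z + 9) = (-7 + Z)*(9 + Z))
z(W, u) = -11/23 (z(W, u) = -77/(-63 + 14² + 2*14) = -77/(-63 + 196 + 28) = -77/161 = -77*1/161 = -11/23)
(2418 + v) + z(29 + 26, 96) = (2418 - 29640) - 11/23 = -27222 - 11/23 = -626117/23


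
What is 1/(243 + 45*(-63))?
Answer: -1/2592 ≈ -0.00038580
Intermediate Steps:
1/(243 + 45*(-63)) = 1/(243 - 2835) = 1/(-2592) = -1/2592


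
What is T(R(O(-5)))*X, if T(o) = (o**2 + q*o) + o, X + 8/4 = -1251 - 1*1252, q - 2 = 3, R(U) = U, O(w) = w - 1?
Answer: 0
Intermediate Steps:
O(w) = -1 + w
q = 5 (q = 2 + 3 = 5)
X = -2505 (X = -2 + (-1251 - 1*1252) = -2 + (-1251 - 1252) = -2 - 2503 = -2505)
T(o) = o**2 + 6*o (T(o) = (o**2 + 5*o) + o = o**2 + 6*o)
T(R(O(-5)))*X = ((-1 - 5)*(6 + (-1 - 5)))*(-2505) = -6*(6 - 6)*(-2505) = -6*0*(-2505) = 0*(-2505) = 0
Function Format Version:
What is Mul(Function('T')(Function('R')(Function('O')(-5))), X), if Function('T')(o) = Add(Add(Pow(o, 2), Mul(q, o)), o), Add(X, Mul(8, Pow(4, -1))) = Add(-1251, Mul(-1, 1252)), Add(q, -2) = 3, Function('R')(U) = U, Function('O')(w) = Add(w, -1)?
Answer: 0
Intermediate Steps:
Function('O')(w) = Add(-1, w)
q = 5 (q = Add(2, 3) = 5)
X = -2505 (X = Add(-2, Add(-1251, Mul(-1, 1252))) = Add(-2, Add(-1251, -1252)) = Add(-2, -2503) = -2505)
Function('T')(o) = Add(Pow(o, 2), Mul(6, o)) (Function('T')(o) = Add(Add(Pow(o, 2), Mul(5, o)), o) = Add(Pow(o, 2), Mul(6, o)))
Mul(Function('T')(Function('R')(Function('O')(-5))), X) = Mul(Mul(Add(-1, -5), Add(6, Add(-1, -5))), -2505) = Mul(Mul(-6, Add(6, -6)), -2505) = Mul(Mul(-6, 0), -2505) = Mul(0, -2505) = 0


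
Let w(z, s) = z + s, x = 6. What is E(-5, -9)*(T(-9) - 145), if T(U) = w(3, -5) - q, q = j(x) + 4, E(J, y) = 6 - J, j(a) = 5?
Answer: -1716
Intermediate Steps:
w(z, s) = s + z
q = 9 (q = 5 + 4 = 9)
T(U) = -11 (T(U) = (-5 + 3) - 1*9 = -2 - 9 = -11)
E(-5, -9)*(T(-9) - 145) = (6 - 1*(-5))*(-11 - 145) = (6 + 5)*(-156) = 11*(-156) = -1716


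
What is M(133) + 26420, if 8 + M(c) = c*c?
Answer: 44101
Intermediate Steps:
M(c) = -8 + c² (M(c) = -8 + c*c = -8 + c²)
M(133) + 26420 = (-8 + 133²) + 26420 = (-8 + 17689) + 26420 = 17681 + 26420 = 44101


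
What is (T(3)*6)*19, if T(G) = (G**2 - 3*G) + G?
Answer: 342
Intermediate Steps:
T(G) = G**2 - 2*G
(T(3)*6)*19 = ((3*(-2 + 3))*6)*19 = ((3*1)*6)*19 = (3*6)*19 = 18*19 = 342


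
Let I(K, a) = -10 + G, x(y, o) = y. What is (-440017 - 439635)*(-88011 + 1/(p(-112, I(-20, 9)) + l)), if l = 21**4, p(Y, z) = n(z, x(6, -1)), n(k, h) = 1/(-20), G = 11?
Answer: 301130616272609428/3889619 ≈ 7.7419e+10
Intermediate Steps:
n(k, h) = -1/20
I(K, a) = 1 (I(K, a) = -10 + 11 = 1)
p(Y, z) = -1/20
l = 194481
(-440017 - 439635)*(-88011 + 1/(p(-112, I(-20, 9)) + l)) = (-440017 - 439635)*(-88011 + 1/(-1/20 + 194481)) = -879652*(-88011 + 1/(3889619/20)) = -879652*(-88011 + 20/3889619) = -879652*(-342329257789/3889619) = 301130616272609428/3889619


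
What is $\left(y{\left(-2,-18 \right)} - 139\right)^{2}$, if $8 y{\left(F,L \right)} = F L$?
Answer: $\frac{72361}{4} \approx 18090.0$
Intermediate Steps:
$y{\left(F,L \right)} = \frac{F L}{8}$
$\left(y{\left(-2,-18 \right)} - 139\right)^{2} = \left(\frac{1}{8} \left(-2\right) \left(-18\right) - 139\right)^{2} = \left(\frac{9}{2} - 139\right)^{2} = \left(- \frac{269}{2}\right)^{2} = \frac{72361}{4}$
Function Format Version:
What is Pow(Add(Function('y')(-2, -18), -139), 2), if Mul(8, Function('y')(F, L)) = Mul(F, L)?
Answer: Rational(72361, 4) ≈ 18090.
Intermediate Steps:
Function('y')(F, L) = Mul(Rational(1, 8), F, L) (Function('y')(F, L) = Mul(Rational(1, 8), Mul(F, L)) = Mul(Rational(1, 8), F, L))
Pow(Add(Function('y')(-2, -18), -139), 2) = Pow(Add(Mul(Rational(1, 8), -2, -18), -139), 2) = Pow(Add(Rational(9, 2), -139), 2) = Pow(Rational(-269, 2), 2) = Rational(72361, 4)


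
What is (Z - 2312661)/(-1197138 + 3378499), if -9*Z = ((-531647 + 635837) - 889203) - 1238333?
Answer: -1445431/1510173 ≈ -0.95713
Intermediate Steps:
Z = 2023346/9 (Z = -(((-531647 + 635837) - 889203) - 1238333)/9 = -((104190 - 889203) - 1238333)/9 = -(-785013 - 1238333)/9 = -1/9*(-2023346) = 2023346/9 ≈ 2.2482e+5)
(Z - 2312661)/(-1197138 + 3378499) = (2023346/9 - 2312661)/(-1197138 + 3378499) = -18790603/9/2181361 = -18790603/9*1/2181361 = -1445431/1510173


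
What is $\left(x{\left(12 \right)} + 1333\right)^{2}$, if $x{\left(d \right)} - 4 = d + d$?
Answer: $1852321$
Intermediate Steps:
$x{\left(d \right)} = 4 + 2 d$ ($x{\left(d \right)} = 4 + \left(d + d\right) = 4 + 2 d$)
$\left(x{\left(12 \right)} + 1333\right)^{2} = \left(\left(4 + 2 \cdot 12\right) + 1333\right)^{2} = \left(\left(4 + 24\right) + 1333\right)^{2} = \left(28 + 1333\right)^{2} = 1361^{2} = 1852321$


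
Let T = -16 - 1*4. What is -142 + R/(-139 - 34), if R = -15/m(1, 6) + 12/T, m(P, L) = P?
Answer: -122752/865 ≈ -141.91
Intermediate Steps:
T = -20 (T = -16 - 4 = -20)
R = -78/5 (R = -15/1 + 12/(-20) = -15*1 + 12*(-1/20) = -15 - ⅗ = -78/5 ≈ -15.600)
-142 + R/(-139 - 34) = -142 - 78/5/(-139 - 34) = -142 - 78/5/(-173) = -142 - 1/173*(-78/5) = -142 + 78/865 = -122752/865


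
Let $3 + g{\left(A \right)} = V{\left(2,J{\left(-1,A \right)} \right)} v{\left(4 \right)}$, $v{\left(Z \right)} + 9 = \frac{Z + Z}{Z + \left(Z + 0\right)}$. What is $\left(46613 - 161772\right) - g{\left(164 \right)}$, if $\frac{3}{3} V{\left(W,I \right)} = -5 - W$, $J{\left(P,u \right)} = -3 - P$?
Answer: $-115212$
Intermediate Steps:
$V{\left(W,I \right)} = -5 - W$
$v{\left(Z \right)} = -8$ ($v{\left(Z \right)} = -9 + \frac{Z + Z}{Z + \left(Z + 0\right)} = -9 + \frac{2 Z}{Z + Z} = -9 + \frac{2 Z}{2 Z} = -9 + 2 Z \frac{1}{2 Z} = -9 + 1 = -8$)
$g{\left(A \right)} = 53$ ($g{\left(A \right)} = -3 + \left(-5 - 2\right) \left(-8\right) = -3 - -56 = -3 + 56 = 53$)
$\left(46613 - 161772\right) - g{\left(164 \right)} = \left(46613 - 161772\right) - 53 = -115159 - 53 = -115212$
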